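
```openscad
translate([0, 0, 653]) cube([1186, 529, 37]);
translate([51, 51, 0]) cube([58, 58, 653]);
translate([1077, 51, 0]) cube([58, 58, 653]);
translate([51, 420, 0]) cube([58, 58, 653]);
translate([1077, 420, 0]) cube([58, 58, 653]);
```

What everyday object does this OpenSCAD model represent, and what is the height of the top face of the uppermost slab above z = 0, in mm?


A table. The table height is 690 mm.

A 1186×529×37 slab sits at z = 653 on four 58 mm square posts — a table. The top surface is at 653 + 37 = 690 mm.


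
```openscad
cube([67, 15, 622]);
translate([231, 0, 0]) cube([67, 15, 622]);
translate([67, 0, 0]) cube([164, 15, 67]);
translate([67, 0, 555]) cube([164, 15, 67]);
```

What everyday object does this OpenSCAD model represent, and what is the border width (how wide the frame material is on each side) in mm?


A picture frame. The border width is 67 mm.

Four thin pieces enclosing a rectangular opening — a picture frame. The two full-height stiles are 622 mm tall; the top rail sits at z = 555 and is 67 mm tall, so the border above the opening is 622 − 555 = 67 mm, matching the stile x-width.


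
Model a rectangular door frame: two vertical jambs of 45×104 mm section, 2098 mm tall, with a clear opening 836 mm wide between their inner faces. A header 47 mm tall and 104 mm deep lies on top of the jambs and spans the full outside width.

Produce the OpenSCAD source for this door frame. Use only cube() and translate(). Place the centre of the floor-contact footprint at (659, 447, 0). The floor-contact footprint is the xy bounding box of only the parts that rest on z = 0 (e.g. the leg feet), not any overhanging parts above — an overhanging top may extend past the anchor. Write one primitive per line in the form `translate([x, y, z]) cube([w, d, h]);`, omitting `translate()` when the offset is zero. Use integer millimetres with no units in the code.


translate([196, 395, 0]) cube([45, 104, 2098]);
translate([1077, 395, 0]) cube([45, 104, 2098]);
translate([196, 395, 2098]) cube([926, 104, 47]);


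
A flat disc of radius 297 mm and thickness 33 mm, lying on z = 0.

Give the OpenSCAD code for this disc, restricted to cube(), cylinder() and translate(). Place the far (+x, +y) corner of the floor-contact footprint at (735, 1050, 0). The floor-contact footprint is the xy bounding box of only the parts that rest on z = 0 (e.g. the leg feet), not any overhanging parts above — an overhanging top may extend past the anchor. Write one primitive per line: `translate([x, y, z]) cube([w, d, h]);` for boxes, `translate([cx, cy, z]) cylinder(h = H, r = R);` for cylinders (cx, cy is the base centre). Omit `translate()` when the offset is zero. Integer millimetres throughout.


translate([438, 753, 0]) cylinder(h = 33, r = 297);


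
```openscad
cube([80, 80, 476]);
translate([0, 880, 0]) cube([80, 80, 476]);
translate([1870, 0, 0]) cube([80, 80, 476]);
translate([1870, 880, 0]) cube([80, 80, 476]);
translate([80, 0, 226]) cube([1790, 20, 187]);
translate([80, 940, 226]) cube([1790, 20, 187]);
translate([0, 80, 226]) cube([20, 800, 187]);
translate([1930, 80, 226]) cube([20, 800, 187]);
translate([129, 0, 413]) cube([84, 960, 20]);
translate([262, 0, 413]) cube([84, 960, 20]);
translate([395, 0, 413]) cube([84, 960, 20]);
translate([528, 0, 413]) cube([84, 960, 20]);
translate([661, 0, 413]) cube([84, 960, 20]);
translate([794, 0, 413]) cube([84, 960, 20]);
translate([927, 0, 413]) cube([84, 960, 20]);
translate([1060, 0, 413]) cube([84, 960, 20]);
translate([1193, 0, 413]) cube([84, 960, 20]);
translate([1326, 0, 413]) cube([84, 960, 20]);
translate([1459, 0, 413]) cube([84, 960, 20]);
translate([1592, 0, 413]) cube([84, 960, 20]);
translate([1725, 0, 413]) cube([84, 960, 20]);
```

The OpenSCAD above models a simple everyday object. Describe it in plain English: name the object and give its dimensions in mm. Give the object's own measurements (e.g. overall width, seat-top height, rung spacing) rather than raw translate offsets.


A bed frame 1950 mm long (x) by 960 mm wide (y). Four 80×80 mm corner posts, 476 mm tall, at the corners of the footprint. Four rails of 20 mm thickness and 187 mm height run between adjacent posts with their undersides at z = 226 mm, their outer faces flush with the outside of the frame (the two x-running rails run between the posts' inner faces; the two y-running rails run between the posts' inner faces). 13 slats, each 84 mm wide (x) and 20 mm thick, lie across the top of the two x-running rails, running the full 960 mm width of the frame in y; along x they sit between the end posts with a 49 mm gap after the −x posts and between neighbouring slats, leaving 61 mm before the +x posts.


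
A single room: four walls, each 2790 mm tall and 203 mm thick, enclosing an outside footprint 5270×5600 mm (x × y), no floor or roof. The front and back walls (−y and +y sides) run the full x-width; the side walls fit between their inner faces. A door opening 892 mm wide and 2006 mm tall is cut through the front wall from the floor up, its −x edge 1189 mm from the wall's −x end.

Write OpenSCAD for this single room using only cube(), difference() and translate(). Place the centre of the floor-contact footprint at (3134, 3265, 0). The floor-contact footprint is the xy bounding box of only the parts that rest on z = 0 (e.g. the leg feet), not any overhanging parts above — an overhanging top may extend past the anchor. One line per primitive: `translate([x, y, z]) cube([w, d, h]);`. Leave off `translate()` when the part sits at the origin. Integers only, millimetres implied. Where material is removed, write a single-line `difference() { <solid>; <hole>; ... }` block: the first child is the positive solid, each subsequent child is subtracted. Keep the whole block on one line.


difference() { translate([499, 465, 0]) cube([5270, 203, 2790]); translate([1688, 465, 0]) cube([892, 203, 2006]); }
translate([499, 5862, 0]) cube([5270, 203, 2790]);
translate([499, 668, 0]) cube([203, 5194, 2790]);
translate([5566, 668, 0]) cube([203, 5194, 2790]);


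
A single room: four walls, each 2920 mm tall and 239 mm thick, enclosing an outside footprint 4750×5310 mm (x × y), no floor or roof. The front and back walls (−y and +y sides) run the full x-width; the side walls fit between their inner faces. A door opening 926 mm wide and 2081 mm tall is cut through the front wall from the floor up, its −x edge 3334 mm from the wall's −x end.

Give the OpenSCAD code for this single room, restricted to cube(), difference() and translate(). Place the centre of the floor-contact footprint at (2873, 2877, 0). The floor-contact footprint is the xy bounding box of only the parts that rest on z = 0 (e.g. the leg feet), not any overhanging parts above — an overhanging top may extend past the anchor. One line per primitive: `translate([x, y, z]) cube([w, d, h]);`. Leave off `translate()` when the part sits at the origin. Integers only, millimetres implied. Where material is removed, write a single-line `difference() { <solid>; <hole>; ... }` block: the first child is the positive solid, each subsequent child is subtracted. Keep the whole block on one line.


difference() { translate([498, 222, 0]) cube([4750, 239, 2920]); translate([3832, 222, 0]) cube([926, 239, 2081]); }
translate([498, 5293, 0]) cube([4750, 239, 2920]);
translate([498, 461, 0]) cube([239, 4832, 2920]);
translate([5009, 461, 0]) cube([239, 4832, 2920]);


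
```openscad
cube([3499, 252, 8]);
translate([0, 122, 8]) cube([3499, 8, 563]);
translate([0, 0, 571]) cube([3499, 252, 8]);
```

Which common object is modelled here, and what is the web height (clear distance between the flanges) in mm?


An I-beam. The web height is 563 mm.

Two wide flanges with a thin centred web — an I-beam. Overall 579 mm minus two 8 mm flanges gives a web of 579 − 2·8 = 563 mm.


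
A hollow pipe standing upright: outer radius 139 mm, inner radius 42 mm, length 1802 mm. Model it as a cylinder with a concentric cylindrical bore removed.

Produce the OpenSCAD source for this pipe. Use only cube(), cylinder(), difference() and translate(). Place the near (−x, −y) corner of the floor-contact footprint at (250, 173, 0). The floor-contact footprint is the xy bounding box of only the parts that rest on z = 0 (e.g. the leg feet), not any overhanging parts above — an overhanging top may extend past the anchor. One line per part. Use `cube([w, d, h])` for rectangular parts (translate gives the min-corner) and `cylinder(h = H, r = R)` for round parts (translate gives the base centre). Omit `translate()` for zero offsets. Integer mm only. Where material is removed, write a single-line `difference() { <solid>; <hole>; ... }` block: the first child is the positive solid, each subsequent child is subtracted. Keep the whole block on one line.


difference() { translate([389, 312, 0]) cylinder(h = 1802, r = 139); translate([389, 312, 0]) cylinder(h = 1802, r = 42); }


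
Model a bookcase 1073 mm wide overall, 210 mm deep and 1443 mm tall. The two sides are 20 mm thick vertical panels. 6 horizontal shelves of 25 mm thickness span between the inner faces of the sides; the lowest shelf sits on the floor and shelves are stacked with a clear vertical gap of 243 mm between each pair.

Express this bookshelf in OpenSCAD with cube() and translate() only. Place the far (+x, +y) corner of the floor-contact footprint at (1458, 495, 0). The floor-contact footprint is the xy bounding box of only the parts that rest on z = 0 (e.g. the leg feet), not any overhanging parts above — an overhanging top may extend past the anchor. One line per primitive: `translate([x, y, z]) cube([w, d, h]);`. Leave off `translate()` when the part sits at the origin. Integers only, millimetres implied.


translate([385, 285, 0]) cube([20, 210, 1443]);
translate([1438, 285, 0]) cube([20, 210, 1443]);
translate([405, 285, 0]) cube([1033, 210, 25]);
translate([405, 285, 268]) cube([1033, 210, 25]);
translate([405, 285, 536]) cube([1033, 210, 25]);
translate([405, 285, 804]) cube([1033, 210, 25]);
translate([405, 285, 1072]) cube([1033, 210, 25]);
translate([405, 285, 1340]) cube([1033, 210, 25]);


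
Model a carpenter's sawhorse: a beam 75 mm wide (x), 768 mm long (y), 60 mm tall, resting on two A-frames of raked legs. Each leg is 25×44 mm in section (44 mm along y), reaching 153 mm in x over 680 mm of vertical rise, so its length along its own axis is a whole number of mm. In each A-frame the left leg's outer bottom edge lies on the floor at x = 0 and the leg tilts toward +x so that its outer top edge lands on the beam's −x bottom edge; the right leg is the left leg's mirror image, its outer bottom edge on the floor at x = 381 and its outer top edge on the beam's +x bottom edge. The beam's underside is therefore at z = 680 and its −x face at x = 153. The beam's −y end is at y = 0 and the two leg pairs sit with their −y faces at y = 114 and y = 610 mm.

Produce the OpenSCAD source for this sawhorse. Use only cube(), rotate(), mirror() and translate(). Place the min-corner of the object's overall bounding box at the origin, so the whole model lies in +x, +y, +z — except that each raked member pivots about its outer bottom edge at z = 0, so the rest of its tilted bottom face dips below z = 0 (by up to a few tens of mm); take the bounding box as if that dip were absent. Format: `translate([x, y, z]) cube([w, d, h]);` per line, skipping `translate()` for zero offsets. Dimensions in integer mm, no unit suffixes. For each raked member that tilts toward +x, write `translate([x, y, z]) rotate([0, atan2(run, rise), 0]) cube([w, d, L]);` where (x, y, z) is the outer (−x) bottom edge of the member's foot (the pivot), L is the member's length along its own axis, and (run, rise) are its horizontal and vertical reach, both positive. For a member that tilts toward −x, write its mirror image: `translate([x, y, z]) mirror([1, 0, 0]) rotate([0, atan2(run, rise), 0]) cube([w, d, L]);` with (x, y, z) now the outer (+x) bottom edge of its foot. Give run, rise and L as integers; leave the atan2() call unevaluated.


translate([153, 0, 680]) cube([75, 768, 60]);
translate([0, 114, 0]) rotate([0, atan2(153, 680), 0]) cube([25, 44, 697]);
translate([381, 114, 0]) mirror([1, 0, 0]) rotate([0, atan2(153, 680), 0]) cube([25, 44, 697]);
translate([0, 610, 0]) rotate([0, atan2(153, 680), 0]) cube([25, 44, 697]);
translate([381, 610, 0]) mirror([1, 0, 0]) rotate([0, atan2(153, 680), 0]) cube([25, 44, 697]);


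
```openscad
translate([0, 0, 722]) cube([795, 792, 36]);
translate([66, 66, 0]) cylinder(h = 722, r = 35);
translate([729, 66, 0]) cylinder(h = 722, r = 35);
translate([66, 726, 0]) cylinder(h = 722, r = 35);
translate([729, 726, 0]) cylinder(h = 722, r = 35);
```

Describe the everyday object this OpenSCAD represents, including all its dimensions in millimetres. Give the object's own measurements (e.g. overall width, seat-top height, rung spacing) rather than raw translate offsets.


A table: top 795 mm (x) × 792 mm (y), 36 mm thick, upper face at z = 758 mm, on four round legs of 70 mm diameter, each leg's bounding box inset 31 mm from the nearest pair of top edges from z = 0 to the bottom of the top.


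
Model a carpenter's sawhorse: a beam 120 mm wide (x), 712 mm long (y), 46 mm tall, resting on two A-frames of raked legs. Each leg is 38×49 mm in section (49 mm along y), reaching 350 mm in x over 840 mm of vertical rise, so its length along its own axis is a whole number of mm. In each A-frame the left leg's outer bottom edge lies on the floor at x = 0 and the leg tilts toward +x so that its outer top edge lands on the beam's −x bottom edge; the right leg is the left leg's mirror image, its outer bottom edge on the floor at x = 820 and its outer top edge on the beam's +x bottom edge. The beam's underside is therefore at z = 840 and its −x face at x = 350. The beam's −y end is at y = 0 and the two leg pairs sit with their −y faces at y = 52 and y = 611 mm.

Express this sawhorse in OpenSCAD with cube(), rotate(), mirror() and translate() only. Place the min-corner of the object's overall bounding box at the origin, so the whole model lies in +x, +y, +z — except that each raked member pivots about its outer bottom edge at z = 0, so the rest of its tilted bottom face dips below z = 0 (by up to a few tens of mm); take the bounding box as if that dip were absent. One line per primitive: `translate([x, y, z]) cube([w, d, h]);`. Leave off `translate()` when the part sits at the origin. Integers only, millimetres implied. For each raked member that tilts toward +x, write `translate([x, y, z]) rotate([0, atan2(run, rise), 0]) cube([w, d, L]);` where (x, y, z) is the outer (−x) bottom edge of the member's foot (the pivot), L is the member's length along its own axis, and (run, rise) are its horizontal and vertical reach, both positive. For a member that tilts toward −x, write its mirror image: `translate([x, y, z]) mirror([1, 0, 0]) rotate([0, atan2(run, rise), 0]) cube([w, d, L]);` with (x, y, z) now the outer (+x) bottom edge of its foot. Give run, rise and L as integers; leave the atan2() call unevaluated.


translate([350, 0, 840]) cube([120, 712, 46]);
translate([0, 52, 0]) rotate([0, atan2(350, 840), 0]) cube([38, 49, 910]);
translate([820, 52, 0]) mirror([1, 0, 0]) rotate([0, atan2(350, 840), 0]) cube([38, 49, 910]);
translate([0, 611, 0]) rotate([0, atan2(350, 840), 0]) cube([38, 49, 910]);
translate([820, 611, 0]) mirror([1, 0, 0]) rotate([0, atan2(350, 840), 0]) cube([38, 49, 910]);


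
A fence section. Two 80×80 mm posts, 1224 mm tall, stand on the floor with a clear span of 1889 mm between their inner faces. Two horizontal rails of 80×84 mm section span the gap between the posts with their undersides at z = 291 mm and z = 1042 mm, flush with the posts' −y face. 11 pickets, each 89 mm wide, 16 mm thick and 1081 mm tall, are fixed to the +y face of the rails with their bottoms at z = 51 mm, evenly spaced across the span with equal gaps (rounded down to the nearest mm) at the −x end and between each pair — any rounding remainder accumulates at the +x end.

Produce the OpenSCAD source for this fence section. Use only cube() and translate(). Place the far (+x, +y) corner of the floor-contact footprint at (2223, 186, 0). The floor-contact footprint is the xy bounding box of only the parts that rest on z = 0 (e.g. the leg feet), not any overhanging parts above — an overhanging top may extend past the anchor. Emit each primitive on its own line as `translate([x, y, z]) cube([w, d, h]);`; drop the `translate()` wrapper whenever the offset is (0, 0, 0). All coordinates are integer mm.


translate([174, 106, 0]) cube([80, 80, 1224]);
translate([2143, 106, 0]) cube([80, 80, 1224]);
translate([254, 106, 291]) cube([1889, 80, 84]);
translate([254, 106, 1042]) cube([1889, 80, 84]);
translate([329, 186, 51]) cube([89, 16, 1081]);
translate([493, 186, 51]) cube([89, 16, 1081]);
translate([657, 186, 51]) cube([89, 16, 1081]);
translate([821, 186, 51]) cube([89, 16, 1081]);
translate([985, 186, 51]) cube([89, 16, 1081]);
translate([1149, 186, 51]) cube([89, 16, 1081]);
translate([1313, 186, 51]) cube([89, 16, 1081]);
translate([1477, 186, 51]) cube([89, 16, 1081]);
translate([1641, 186, 51]) cube([89, 16, 1081]);
translate([1805, 186, 51]) cube([89, 16, 1081]);
translate([1969, 186, 51]) cube([89, 16, 1081]);


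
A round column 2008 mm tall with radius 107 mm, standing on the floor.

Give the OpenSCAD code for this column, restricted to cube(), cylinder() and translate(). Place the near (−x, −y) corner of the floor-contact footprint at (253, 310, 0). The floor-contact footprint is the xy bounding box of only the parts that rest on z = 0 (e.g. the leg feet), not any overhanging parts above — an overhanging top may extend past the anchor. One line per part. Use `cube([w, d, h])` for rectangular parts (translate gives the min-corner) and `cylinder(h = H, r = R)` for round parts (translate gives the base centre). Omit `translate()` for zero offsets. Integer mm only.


translate([360, 417, 0]) cylinder(h = 2008, r = 107);


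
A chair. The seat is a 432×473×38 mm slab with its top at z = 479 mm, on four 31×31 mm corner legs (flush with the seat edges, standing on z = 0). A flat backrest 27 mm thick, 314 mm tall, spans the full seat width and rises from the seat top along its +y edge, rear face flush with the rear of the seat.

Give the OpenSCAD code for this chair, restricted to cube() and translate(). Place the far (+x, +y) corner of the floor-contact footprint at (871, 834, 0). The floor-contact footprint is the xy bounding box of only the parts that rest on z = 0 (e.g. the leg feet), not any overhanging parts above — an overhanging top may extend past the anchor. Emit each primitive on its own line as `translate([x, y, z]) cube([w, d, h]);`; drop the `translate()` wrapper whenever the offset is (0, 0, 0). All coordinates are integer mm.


translate([439, 361, 441]) cube([432, 473, 38]);
translate([439, 361, 0]) cube([31, 31, 441]);
translate([840, 361, 0]) cube([31, 31, 441]);
translate([439, 803, 0]) cube([31, 31, 441]);
translate([840, 803, 0]) cube([31, 31, 441]);
translate([439, 807, 479]) cube([432, 27, 314]);


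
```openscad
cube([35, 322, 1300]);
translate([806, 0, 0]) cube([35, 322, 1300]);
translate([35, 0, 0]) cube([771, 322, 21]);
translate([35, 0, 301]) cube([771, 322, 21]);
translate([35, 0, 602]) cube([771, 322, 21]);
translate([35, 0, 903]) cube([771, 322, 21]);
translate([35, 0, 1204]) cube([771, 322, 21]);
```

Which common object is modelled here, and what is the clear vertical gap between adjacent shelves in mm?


A bookshelf. The clear shelf gap is 280 mm.

Two tall side panels with 5 horizontal boards between them — a bookshelf. The first two shelf undersides are at z = 0 and z = 301; with shelf thickness 21, the clear gap is 301 − 0 − 21 = 280 mm.


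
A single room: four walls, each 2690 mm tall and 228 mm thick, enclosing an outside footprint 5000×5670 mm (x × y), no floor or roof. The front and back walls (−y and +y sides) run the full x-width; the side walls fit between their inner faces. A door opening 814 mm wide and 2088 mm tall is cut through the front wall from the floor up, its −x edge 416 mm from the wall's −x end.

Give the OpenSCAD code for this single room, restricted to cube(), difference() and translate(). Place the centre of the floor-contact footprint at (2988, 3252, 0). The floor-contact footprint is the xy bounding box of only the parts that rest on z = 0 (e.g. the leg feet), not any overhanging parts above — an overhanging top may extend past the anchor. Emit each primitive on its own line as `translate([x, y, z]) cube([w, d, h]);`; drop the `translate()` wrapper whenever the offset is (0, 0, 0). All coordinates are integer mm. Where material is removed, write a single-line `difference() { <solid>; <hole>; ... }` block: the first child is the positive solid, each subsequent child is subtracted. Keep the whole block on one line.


difference() { translate([488, 417, 0]) cube([5000, 228, 2690]); translate([904, 417, 0]) cube([814, 228, 2088]); }
translate([488, 5859, 0]) cube([5000, 228, 2690]);
translate([488, 645, 0]) cube([228, 5214, 2690]);
translate([5260, 645, 0]) cube([228, 5214, 2690]);


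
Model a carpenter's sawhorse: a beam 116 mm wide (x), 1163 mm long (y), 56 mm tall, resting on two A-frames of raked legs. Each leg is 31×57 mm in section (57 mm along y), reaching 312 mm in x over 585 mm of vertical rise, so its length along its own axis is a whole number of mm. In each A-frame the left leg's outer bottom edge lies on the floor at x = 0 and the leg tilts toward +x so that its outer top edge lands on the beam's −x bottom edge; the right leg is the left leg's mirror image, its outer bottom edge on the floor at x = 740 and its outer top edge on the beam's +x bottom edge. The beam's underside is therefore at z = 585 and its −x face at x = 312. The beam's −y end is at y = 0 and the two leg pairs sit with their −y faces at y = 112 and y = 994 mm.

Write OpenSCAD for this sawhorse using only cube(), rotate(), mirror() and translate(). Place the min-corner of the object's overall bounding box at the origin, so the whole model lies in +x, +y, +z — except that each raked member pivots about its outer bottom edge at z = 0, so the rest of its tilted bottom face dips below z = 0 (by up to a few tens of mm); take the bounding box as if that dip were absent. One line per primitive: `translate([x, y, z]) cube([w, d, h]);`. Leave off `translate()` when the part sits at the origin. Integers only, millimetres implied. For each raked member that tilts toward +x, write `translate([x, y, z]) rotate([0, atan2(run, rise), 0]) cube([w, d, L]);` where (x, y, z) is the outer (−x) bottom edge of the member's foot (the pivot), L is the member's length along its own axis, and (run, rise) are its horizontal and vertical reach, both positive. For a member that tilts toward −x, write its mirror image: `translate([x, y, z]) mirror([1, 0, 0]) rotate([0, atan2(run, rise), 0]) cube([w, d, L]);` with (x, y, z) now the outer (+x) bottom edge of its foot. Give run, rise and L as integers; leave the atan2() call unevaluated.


translate([312, 0, 585]) cube([116, 1163, 56]);
translate([0, 112, 0]) rotate([0, atan2(312, 585), 0]) cube([31, 57, 663]);
translate([740, 112, 0]) mirror([1, 0, 0]) rotate([0, atan2(312, 585), 0]) cube([31, 57, 663]);
translate([0, 994, 0]) rotate([0, atan2(312, 585), 0]) cube([31, 57, 663]);
translate([740, 994, 0]) mirror([1, 0, 0]) rotate([0, atan2(312, 585), 0]) cube([31, 57, 663]);


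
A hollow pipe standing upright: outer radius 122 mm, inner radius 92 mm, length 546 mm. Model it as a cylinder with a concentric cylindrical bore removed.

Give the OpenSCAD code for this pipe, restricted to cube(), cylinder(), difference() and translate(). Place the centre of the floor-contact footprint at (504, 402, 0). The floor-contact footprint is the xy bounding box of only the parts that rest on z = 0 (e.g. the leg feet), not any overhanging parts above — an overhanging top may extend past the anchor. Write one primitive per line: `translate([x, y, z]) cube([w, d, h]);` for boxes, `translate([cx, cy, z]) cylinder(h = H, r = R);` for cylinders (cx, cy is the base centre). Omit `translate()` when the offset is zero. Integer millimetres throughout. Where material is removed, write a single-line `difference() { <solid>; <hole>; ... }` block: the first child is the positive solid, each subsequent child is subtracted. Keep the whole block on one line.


difference() { translate([504, 402, 0]) cylinder(h = 546, r = 122); translate([504, 402, 0]) cylinder(h = 546, r = 92); }


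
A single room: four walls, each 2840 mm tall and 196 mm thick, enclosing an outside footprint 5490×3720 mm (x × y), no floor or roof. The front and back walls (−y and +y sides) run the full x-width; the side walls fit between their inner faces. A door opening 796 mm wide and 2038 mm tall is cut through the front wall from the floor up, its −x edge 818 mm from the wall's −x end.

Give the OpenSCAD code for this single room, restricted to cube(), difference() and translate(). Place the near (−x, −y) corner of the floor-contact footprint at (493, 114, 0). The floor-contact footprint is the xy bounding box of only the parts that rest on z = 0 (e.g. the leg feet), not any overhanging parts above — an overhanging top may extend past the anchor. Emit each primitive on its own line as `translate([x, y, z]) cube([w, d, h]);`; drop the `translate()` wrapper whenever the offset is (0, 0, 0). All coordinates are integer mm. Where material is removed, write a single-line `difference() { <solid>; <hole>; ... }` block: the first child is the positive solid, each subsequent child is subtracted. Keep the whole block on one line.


difference() { translate([493, 114, 0]) cube([5490, 196, 2840]); translate([1311, 114, 0]) cube([796, 196, 2038]); }
translate([493, 3638, 0]) cube([5490, 196, 2840]);
translate([493, 310, 0]) cube([196, 3328, 2840]);
translate([5787, 310, 0]) cube([196, 3328, 2840]);


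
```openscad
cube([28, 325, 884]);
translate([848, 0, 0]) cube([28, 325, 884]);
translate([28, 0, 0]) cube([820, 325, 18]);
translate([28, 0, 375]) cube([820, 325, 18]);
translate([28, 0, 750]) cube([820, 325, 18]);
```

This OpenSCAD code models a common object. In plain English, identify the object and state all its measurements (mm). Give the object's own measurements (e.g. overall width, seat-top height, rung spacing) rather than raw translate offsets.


An open bookshelf. Two side panels, each 28 mm thick, 325 mm deep and 884 mm tall, stand 876 mm apart (outside-to-outside). Between them sit 3 shelves, each 18 mm thick and 325 mm deep, spanning the full gap between the sides. The bottom shelf rests on the floor (its underside at z = 0) and the clear gap between one shelf's top and the next shelf's underside is 357 mm.


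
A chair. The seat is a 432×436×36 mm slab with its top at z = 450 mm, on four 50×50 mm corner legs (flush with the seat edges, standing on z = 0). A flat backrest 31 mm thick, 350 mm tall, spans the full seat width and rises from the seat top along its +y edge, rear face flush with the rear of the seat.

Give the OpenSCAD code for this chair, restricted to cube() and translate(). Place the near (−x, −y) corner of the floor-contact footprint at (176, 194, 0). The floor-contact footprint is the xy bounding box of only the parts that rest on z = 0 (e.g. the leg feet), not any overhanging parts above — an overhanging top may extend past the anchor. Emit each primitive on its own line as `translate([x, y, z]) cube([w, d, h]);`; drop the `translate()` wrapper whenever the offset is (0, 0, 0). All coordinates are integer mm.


// leg_h = 450 - 36 = 414
translate([176, 194, 414]) cube([432, 436, 36]);
translate([176, 194, 0]) cube([50, 50, 414]);
translate([558, 194, 0]) cube([50, 50, 414]);
translate([176, 580, 0]) cube([50, 50, 414]);
translate([558, 580, 0]) cube([50, 50, 414]);
translate([176, 599, 450]) cube([432, 31, 350]);


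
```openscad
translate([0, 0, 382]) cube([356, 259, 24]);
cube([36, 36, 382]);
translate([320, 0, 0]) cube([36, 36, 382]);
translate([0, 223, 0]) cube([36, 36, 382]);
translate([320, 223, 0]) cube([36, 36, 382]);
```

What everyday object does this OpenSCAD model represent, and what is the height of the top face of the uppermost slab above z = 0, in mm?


A stool. The seat height is 406 mm.

A 356×259×24 slab at z = 382 on four corner posts — a stool. The seat top is 382 + 24 = 406 mm.


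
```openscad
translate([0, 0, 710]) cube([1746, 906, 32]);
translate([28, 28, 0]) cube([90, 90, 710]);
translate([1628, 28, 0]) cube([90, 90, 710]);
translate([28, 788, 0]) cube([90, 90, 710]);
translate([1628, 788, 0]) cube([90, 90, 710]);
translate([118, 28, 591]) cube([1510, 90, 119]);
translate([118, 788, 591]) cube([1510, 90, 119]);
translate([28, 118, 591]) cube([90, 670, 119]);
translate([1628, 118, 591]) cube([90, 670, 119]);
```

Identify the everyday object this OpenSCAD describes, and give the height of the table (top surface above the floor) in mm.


A table. The table height is 742 mm.

A 1746×906×32 slab sits at z = 710 on four 90 mm square posts — a table. The top surface is at 710 + 32 = 742 mm.


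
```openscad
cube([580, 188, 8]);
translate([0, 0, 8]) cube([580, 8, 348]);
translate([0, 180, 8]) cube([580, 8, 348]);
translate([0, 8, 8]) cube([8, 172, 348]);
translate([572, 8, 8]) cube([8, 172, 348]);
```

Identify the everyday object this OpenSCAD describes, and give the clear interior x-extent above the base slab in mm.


An open box. The internal width is 564 mm.

A 580×188 base slab with four walls standing on it — an open box. The base is 580 mm wide and the walls are 8 mm thick, so the internal width is 580 − 2 × 8 = 564 mm.


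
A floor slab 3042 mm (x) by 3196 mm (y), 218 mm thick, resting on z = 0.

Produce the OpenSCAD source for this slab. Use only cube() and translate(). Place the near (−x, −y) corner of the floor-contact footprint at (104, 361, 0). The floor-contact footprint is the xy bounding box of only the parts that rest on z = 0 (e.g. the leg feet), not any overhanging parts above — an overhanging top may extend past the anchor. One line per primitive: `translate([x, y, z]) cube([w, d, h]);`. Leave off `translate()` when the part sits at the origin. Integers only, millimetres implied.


translate([104, 361, 0]) cube([3042, 3196, 218]);


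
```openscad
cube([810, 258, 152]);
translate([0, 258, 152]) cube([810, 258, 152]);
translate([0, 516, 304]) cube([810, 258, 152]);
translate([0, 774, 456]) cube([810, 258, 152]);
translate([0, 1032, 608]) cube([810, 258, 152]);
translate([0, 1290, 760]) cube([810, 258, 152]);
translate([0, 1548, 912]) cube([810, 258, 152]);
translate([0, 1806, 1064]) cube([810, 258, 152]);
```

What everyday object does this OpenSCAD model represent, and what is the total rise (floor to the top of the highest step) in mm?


A staircase. The total rise is 1216 mm.

8 identical blocks, each offset up and back from the previous — a staircase. Each step is 152 mm tall and there are 8 of them, so the total rise is 8 × 152 = 1216 mm.


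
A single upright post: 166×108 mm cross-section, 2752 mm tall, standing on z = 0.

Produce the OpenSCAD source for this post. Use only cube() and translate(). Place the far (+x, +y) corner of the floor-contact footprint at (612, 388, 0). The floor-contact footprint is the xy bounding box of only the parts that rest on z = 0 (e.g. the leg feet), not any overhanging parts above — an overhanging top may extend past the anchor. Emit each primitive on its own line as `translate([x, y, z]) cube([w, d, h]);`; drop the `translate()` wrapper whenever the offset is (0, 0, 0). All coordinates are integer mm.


translate([446, 280, 0]) cube([166, 108, 2752]);


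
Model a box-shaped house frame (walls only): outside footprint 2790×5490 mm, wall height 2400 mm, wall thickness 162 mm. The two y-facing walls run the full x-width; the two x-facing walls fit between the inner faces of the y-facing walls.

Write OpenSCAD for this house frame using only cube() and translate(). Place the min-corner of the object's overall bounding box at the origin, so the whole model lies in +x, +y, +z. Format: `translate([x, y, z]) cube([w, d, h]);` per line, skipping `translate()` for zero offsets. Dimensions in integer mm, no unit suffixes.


cube([2790, 162, 2400]);
translate([0, 5328, 0]) cube([2790, 162, 2400]);
translate([0, 162, 0]) cube([162, 5166, 2400]);
translate([2628, 162, 0]) cube([162, 5166, 2400]);


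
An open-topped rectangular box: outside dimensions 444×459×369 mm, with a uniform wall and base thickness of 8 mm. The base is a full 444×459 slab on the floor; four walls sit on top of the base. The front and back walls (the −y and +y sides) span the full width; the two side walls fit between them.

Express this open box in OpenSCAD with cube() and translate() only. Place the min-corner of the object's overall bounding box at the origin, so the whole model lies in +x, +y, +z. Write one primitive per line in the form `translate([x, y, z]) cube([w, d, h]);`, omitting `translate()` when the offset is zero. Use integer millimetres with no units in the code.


cube([444, 459, 8]);
translate([0, 0, 8]) cube([444, 8, 361]);
translate([0, 451, 8]) cube([444, 8, 361]);
translate([0, 8, 8]) cube([8, 443, 361]);
translate([436, 8, 8]) cube([8, 443, 361]);


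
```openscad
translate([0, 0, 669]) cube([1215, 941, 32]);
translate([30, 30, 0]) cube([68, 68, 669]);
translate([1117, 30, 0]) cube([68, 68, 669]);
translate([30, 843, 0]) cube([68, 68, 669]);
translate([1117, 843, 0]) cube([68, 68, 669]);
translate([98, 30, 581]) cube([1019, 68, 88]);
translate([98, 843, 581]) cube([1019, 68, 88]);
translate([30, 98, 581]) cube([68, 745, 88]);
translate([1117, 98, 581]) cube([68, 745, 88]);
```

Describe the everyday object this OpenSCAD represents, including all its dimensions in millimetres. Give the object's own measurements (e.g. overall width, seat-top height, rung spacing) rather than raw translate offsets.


A rectangular dining table. The top is 1215×941×32 mm with its upper surface at z = 701 mm. It stands on four 68×68 mm square legs, each inset 30 mm from the nearest pair of top edges, running from the floor to the underside of the top. Four apron rails, 68 mm thick and 88 mm tall, run between adjacent legs with their top edges flush with the underside of the top and their outer faces flush with the legs' outer faces.


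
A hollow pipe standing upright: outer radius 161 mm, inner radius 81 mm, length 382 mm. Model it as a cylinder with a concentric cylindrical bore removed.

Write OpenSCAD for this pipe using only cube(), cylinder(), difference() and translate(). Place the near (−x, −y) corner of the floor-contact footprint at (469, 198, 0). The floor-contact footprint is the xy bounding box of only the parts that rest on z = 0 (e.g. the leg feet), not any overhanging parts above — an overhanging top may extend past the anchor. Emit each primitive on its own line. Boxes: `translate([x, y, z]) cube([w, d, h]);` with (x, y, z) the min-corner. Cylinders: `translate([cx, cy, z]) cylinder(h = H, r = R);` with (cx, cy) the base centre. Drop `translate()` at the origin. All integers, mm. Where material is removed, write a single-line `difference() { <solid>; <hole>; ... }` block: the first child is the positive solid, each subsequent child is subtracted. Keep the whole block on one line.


difference() { translate([630, 359, 0]) cylinder(h = 382, r = 161); translate([630, 359, 0]) cylinder(h = 382, r = 81); }


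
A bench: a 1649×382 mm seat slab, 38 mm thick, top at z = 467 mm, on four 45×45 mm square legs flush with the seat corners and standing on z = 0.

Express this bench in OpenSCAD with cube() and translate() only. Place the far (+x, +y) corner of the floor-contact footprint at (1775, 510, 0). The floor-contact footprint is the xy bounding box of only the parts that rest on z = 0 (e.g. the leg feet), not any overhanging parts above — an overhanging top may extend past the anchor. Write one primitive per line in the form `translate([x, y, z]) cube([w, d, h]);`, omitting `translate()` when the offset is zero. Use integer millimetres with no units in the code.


translate([126, 128, 429]) cube([1649, 382, 38]);
translate([126, 128, 0]) cube([45, 45, 429]);
translate([126, 465, 0]) cube([45, 45, 429]);
translate([1730, 128, 0]) cube([45, 45, 429]);
translate([1730, 465, 0]) cube([45, 45, 429]);


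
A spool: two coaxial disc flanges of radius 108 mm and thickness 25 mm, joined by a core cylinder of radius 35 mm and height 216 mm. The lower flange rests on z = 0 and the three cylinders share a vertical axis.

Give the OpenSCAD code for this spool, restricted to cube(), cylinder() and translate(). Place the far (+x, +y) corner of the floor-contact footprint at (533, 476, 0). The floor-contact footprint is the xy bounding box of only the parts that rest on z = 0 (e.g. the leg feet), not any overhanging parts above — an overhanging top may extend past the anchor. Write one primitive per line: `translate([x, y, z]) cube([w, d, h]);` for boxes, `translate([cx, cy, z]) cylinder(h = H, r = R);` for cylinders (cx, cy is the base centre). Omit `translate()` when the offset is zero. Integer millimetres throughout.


translate([425, 368, 0]) cylinder(h = 25, r = 108);
translate([425, 368, 25]) cylinder(h = 216, r = 35);
translate([425, 368, 241]) cylinder(h = 25, r = 108);


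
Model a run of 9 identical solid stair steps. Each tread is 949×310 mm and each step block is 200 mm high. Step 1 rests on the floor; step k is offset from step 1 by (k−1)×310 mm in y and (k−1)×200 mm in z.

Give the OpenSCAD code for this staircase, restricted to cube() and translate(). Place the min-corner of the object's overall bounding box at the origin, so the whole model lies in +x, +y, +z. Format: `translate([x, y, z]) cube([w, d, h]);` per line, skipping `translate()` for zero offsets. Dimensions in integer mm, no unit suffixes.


cube([949, 310, 200]);
translate([0, 310, 200]) cube([949, 310, 200]);
translate([0, 620, 400]) cube([949, 310, 200]);
translate([0, 930, 600]) cube([949, 310, 200]);
translate([0, 1240, 800]) cube([949, 310, 200]);
translate([0, 1550, 1000]) cube([949, 310, 200]);
translate([0, 1860, 1200]) cube([949, 310, 200]);
translate([0, 2170, 1400]) cube([949, 310, 200]);
translate([0, 2480, 1600]) cube([949, 310, 200]);


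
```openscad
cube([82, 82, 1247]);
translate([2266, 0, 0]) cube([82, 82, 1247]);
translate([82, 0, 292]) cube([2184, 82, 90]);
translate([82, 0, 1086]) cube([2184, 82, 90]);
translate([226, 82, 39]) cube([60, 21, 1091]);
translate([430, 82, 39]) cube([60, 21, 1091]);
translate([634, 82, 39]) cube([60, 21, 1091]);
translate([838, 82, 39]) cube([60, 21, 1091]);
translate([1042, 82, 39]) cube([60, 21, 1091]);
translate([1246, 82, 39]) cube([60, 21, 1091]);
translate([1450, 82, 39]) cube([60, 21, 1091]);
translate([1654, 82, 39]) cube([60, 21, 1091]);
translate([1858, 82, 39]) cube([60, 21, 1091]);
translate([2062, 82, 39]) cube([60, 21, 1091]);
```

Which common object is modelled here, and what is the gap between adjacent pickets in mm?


A fence section. The picket gap is 144 mm.

Two posts, two rails, 10 pickets — a fence section. Span 2184 mm holds 10 pickets of 60 mm with 11 equal gaps: ⌊(2184 − 10·60) / 11⌋ = 144 mm.


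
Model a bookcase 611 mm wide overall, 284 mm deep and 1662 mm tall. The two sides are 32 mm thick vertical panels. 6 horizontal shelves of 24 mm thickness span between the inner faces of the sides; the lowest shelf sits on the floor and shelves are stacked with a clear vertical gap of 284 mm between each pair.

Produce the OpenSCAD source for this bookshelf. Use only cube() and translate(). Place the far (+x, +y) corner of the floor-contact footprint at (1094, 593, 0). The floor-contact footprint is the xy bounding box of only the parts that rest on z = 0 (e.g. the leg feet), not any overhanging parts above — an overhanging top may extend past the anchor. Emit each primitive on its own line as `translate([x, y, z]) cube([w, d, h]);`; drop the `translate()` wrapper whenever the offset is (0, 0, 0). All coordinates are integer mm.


translate([483, 309, 0]) cube([32, 284, 1662]);
translate([1062, 309, 0]) cube([32, 284, 1662]);
translate([515, 309, 0]) cube([547, 284, 24]);
translate([515, 309, 308]) cube([547, 284, 24]);
translate([515, 309, 616]) cube([547, 284, 24]);
translate([515, 309, 924]) cube([547, 284, 24]);
translate([515, 309, 1232]) cube([547, 284, 24]);
translate([515, 309, 1540]) cube([547, 284, 24]);
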